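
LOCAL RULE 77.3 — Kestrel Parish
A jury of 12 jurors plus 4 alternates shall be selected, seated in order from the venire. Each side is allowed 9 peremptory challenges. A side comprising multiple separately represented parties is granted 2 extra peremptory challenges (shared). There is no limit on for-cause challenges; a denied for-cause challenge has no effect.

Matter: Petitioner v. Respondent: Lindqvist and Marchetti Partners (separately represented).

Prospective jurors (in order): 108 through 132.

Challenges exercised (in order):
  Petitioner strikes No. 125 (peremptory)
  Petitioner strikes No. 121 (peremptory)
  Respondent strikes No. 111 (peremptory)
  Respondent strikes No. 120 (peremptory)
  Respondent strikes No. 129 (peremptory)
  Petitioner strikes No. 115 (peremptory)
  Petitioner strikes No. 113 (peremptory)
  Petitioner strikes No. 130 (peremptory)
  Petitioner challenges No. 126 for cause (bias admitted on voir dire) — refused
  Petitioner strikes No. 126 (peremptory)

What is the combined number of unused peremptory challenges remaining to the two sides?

11

Petitioner allotment: 9. Respondent allotment: 9 base + 2 multi-party = 11.
Petitioner peremptories used: #125, #121, #115, #113, #130, #126 — 6 (the for-cause on #126 doesn't count).
Respondent peremptories used: #111, #120, #129 — 3.
Remaining: (9 − 6) + (11 − 3) = 11.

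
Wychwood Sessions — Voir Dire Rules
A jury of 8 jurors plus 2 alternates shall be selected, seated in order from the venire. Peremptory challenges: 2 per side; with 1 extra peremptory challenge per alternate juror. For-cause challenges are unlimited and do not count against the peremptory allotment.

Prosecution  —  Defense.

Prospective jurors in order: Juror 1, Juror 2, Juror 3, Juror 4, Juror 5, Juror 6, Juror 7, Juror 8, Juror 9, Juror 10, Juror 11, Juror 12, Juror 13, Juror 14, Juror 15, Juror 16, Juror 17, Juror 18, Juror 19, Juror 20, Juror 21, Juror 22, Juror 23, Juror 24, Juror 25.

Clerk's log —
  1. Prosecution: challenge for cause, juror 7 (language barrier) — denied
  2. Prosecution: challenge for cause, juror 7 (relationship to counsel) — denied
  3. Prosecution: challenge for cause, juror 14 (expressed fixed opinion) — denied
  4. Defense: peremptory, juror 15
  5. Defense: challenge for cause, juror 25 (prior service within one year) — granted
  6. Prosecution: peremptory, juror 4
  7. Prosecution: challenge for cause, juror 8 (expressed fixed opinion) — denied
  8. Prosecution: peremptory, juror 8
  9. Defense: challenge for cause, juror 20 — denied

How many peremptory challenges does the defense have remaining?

Defense allotment: 2 base + 1 × 2 alternates = 4.
Defense peremptories used: #15 — 1 (for-cause on #25, #20 don't count).
Remaining: 4 − 1 = 3.

3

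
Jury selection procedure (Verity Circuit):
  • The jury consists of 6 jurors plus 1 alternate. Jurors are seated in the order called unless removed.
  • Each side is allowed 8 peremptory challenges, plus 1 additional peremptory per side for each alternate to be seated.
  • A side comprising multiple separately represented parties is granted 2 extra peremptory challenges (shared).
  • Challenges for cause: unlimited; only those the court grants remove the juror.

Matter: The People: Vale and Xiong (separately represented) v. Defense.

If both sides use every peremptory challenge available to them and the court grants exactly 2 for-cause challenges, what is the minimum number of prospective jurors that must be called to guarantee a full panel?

29

Seats to fill: 6 + 1 alternates = 7.
Peremptories — The People: 8 + 1×1 + 2 = 11; Defense: 8 + 1×1 = 9; total 20.
For-cause removals: 2.
Minimum venire: 7 + 20 + 2 = 29.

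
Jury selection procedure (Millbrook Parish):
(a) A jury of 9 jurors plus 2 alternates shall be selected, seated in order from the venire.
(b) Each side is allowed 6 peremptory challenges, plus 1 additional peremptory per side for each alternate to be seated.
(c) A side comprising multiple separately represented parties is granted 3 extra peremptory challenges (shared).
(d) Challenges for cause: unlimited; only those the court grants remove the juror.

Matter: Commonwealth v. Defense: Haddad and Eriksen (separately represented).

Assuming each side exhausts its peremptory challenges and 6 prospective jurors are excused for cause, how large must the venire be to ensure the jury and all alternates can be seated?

Seats to fill: 9 + 2 alternates = 11.
Peremptories — Commonwealth: 6 + 1×2 = 8; Defense: 6 + 1×2 + 3 = 11; total 19.
For-cause removals: 6.
Minimum venire: 11 + 19 + 6 = 36.

36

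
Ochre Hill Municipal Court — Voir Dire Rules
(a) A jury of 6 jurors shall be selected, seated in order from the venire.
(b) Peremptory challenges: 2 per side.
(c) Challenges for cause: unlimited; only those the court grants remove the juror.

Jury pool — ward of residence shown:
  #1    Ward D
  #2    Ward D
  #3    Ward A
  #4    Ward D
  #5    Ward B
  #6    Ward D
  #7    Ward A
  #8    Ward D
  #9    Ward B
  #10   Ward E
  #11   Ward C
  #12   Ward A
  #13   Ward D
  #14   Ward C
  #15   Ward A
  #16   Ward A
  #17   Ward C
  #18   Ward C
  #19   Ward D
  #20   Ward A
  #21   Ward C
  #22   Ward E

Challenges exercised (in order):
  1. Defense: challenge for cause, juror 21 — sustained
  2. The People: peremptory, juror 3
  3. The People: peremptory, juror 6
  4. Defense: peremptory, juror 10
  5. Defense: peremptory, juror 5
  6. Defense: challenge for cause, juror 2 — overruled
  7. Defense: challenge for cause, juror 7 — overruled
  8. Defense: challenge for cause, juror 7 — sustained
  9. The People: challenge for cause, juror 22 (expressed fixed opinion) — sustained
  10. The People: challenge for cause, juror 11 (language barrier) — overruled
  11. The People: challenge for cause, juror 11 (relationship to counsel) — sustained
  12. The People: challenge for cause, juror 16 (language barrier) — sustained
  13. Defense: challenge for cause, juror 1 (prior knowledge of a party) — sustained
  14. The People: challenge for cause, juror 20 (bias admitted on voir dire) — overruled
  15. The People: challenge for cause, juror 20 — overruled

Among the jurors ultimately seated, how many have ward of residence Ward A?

1

Removed: #1, #3, #5, #6, #7, #10, #11, #16, #21, #22.
Seated jurors 1–6: #2, #4, #8, #9, #12, #13.
Of those, in Ward A: #12 → 1.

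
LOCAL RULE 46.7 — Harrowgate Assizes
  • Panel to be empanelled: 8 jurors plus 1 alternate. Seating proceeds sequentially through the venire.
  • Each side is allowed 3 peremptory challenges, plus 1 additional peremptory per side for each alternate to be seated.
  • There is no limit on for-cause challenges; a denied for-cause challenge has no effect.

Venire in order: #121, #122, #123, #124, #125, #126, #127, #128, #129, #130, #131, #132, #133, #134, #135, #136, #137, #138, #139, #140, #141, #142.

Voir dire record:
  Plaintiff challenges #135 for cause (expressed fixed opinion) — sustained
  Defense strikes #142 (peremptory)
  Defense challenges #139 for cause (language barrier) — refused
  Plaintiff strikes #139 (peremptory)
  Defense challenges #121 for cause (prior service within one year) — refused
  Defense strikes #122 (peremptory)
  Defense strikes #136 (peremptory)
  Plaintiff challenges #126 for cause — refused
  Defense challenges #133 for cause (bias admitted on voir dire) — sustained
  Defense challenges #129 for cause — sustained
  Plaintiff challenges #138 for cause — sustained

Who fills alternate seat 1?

Removed: #122, #129, #133, #135, #136, #138, #139, #142. (#121, #126 stay — for-cause denied.)
Filling seats in venire order through position 9: #121, #123, #124, #125, #126, #127, #128, #130, #131.
So alternate 1 is #131.

131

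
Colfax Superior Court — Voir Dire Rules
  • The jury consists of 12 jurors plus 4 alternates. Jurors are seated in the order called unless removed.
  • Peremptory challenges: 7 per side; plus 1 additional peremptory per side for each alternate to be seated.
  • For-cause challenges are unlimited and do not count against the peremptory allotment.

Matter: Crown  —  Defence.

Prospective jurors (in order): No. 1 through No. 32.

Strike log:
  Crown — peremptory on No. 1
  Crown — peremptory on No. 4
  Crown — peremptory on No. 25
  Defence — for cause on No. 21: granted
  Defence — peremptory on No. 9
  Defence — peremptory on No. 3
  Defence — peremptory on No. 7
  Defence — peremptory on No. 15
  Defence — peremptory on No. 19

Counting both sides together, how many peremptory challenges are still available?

Crown allotment: 7 base + 1 × 4 alternates = 11. Defence allotment: 7 base + 1 × 4 alternates = 11.
Crown peremptories used: #1, #4, #25 — 3.
Defence peremptories used: #9, #3, #7, #15, #19 — 5 (the for-cause on #21 doesn't count).
Remaining: (11 − 3) + (11 − 5) = 14.

14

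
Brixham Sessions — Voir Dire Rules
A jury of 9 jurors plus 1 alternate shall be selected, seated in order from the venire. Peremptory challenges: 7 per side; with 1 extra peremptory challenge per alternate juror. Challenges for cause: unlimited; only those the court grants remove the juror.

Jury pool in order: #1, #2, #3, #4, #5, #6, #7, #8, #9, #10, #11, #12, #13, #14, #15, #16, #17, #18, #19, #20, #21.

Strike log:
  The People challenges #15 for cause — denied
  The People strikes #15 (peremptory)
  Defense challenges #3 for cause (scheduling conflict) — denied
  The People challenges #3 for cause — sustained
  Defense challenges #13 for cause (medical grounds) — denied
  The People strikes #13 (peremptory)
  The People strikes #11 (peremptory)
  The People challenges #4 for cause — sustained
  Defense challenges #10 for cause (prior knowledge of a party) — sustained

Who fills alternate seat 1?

16

Removed: #3, #4, #10, #11, #13, #15.
Seating in order: seats 1–9 → #1, #2, #5, #6, #7, #8, #9, #12, #14; alternates → #16.
So alternate 1 is #16.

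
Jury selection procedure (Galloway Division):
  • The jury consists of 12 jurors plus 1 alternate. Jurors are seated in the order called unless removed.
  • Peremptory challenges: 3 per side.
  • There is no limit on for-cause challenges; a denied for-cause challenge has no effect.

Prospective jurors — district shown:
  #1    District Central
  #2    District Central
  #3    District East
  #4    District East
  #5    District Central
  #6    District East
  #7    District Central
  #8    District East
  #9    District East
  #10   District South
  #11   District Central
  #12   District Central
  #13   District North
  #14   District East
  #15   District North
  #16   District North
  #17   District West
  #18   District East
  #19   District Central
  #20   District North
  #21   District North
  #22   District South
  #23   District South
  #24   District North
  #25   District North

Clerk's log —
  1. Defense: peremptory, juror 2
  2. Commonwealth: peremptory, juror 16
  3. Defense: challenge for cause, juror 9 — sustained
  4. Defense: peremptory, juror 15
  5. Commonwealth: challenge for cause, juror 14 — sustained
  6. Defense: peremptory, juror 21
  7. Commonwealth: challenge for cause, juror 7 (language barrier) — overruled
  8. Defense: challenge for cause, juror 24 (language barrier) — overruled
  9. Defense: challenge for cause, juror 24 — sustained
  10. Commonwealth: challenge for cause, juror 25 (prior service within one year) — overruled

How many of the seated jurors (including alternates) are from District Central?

5

Removed: #2, #9, #14, #15, #16, #21, #24.
Seated (13 incl. alternates): #1, #3, #4, #5, #6, #7, #8, #10, #11, #12, #13, #17, #18.
Of those, in District Central: #1, #5, #7, #11, #12 → 5.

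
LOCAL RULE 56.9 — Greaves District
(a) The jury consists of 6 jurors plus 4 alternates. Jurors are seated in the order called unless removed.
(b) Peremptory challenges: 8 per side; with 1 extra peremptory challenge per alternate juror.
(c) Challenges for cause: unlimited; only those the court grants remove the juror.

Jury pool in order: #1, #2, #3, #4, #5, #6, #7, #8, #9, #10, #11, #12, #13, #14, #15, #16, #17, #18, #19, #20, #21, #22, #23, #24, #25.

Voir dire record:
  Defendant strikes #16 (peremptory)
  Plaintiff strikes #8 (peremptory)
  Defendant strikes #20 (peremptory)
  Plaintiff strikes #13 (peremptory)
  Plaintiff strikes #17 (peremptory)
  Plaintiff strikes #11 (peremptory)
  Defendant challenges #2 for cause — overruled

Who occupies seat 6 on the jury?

6

Removed: #8, #11, #13, #16, #17, #20. (#2 stays — for-cause denied.)
Filling seats in venire order through position 6: #1, #2, #3, #4, #5, #6.
So seat 6 is #6.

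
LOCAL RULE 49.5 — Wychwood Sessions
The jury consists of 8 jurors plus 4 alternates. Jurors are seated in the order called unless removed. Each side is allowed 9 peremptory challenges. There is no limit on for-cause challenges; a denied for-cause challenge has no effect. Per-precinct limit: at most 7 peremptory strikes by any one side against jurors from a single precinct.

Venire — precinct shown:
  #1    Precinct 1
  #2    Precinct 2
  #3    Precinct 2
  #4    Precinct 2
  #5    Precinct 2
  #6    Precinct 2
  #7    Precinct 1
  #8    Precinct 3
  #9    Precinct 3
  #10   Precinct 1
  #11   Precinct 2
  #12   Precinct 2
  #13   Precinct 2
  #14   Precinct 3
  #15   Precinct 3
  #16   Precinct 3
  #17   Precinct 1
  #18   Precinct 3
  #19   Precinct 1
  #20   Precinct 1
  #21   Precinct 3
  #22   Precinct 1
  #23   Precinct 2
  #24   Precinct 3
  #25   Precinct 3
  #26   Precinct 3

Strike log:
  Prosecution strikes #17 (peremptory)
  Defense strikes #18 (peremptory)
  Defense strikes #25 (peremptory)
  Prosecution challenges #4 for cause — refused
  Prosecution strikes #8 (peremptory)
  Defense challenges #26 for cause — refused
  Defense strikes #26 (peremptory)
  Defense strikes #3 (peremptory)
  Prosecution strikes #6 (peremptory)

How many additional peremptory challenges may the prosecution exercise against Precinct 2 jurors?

Prosecution peremptories so far: #17, #8, #6 — 3 of 9 used, 6 left overall.
Against Precinct 2: #6 — 1 used; per-precinct cap 7 leaves 6.
Binding limit: min(6, 6) = 6.

6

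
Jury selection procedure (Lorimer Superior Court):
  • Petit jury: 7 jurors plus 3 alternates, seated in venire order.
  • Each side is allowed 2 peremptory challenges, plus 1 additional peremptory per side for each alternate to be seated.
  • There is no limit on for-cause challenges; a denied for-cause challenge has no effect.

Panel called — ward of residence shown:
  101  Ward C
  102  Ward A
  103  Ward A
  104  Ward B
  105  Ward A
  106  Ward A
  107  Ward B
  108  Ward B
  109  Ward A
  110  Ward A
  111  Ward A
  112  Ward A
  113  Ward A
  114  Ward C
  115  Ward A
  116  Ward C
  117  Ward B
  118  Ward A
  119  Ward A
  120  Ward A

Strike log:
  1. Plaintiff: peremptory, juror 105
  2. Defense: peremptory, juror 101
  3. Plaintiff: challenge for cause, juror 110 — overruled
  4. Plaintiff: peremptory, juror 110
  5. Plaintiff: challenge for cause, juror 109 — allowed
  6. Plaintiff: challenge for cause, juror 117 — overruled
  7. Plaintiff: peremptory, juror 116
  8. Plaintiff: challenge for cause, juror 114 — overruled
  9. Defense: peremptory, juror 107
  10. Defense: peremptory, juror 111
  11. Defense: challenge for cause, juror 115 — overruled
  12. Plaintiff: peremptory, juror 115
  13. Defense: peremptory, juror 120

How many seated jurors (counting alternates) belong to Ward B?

3

Removed: #101, #105, #107, #109, #110, #111, #115, #116, #120.
Seated (10 incl. alternates): #102, #103, #104, #106, #108, #112, #113, #114, #117, #118.
Of those, in Ward B: #104, #108, #117 → 3.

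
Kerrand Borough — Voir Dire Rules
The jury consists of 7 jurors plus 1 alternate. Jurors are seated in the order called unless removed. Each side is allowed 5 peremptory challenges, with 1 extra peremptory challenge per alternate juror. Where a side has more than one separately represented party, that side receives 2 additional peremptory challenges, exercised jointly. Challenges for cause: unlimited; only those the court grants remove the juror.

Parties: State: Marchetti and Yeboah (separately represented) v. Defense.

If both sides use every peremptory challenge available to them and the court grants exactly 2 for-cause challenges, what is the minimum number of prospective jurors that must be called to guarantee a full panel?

24

Seats to fill: 7 + 1 alternates = 8.
Peremptories — State: 5 + 1×1 + 2 = 8; Defense: 5 + 1×1 = 6; total 14.
For-cause removals: 2.
Minimum venire: 8 + 14 + 2 = 24.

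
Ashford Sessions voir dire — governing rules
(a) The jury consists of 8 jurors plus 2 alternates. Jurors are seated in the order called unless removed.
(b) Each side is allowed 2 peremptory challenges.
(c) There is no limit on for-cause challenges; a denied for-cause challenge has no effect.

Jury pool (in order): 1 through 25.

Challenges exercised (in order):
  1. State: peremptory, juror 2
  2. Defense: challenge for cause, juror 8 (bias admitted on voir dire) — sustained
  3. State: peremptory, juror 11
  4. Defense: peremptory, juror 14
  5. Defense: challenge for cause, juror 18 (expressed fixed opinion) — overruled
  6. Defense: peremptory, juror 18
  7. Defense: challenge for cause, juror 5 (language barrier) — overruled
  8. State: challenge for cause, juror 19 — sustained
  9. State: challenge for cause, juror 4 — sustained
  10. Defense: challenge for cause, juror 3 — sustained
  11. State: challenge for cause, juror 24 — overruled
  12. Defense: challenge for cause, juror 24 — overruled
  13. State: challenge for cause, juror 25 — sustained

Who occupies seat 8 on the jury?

Removed: #2, #3, #4, #8, #11, #14, #18, #19, #25. (#5, #24 stay — for-cause denied.)
Filling seats in venire order through position 8: #1, #5, #6, #7, #9, #10, #12, #13.
So seat 8 is #13.

13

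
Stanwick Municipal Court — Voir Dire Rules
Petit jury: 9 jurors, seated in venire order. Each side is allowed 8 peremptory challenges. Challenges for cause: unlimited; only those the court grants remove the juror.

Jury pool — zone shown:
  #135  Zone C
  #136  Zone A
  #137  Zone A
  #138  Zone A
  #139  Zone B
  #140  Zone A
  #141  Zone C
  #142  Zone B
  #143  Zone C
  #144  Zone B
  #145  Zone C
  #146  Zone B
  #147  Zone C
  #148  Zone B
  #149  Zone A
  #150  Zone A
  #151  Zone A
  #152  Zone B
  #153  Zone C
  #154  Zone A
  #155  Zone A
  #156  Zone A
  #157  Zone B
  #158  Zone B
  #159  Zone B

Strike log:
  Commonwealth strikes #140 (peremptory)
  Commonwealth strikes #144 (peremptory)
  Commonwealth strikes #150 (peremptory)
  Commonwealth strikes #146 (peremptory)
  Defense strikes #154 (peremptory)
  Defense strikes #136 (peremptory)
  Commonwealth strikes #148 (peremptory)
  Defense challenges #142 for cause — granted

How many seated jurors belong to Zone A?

3

Removed: #136, #140, #142, #144, #146, #148, #150, #154.
Seated jurors 1–9: #135, #137, #138, #139, #141, #143, #145, #147, #149.
Of those, in Zone A: #137, #138, #149 → 3.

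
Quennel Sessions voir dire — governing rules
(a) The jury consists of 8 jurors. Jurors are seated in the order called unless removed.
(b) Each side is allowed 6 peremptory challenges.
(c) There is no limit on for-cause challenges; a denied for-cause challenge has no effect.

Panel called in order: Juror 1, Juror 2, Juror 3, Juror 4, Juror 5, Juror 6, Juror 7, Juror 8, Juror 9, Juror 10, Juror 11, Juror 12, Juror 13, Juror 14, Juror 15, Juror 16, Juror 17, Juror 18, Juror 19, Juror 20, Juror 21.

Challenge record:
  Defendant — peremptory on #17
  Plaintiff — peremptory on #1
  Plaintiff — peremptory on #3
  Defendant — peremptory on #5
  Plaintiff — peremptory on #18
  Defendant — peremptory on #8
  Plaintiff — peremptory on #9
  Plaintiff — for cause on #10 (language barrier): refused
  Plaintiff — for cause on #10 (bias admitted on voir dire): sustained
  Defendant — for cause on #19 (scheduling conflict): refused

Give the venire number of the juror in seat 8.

Removed: #1, #3, #5, #8, #9, #10, #17, #18. (#19 stays — for-cause denied.)
Seating in order: seats 1–8 → #2, #4, #6, #7, #11, #12, #13, #14.
So seat 8 is #14.

14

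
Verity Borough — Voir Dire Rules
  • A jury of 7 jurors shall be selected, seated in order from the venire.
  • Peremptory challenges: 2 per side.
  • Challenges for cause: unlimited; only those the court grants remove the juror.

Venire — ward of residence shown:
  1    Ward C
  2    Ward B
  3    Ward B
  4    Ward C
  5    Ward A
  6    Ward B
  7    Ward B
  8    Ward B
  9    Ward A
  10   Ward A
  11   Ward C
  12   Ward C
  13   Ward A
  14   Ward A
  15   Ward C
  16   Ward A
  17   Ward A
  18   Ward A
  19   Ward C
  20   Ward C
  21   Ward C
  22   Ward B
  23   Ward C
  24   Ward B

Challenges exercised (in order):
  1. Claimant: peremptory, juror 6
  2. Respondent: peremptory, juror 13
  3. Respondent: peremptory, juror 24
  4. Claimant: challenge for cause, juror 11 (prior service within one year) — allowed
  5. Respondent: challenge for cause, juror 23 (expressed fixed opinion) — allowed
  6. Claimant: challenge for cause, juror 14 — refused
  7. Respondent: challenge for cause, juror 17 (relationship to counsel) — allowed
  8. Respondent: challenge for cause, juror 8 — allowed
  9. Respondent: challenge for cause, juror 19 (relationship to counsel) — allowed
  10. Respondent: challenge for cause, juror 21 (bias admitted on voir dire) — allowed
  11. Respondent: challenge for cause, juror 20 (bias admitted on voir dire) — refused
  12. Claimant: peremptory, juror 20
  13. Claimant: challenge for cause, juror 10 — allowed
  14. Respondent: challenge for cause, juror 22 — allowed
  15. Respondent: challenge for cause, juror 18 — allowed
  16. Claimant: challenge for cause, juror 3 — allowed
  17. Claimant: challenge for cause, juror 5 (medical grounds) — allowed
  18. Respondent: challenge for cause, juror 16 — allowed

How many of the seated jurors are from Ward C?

Removed: #3, #5, #6, #8, #10, #11, #13, #16, #17, #18, #19, #20, #21, #22, #23, #24.
Seated jurors 1–7: #1, #2, #4, #7, #9, #12, #14.
Of those, in Ward C: #1, #4, #12 → 3.

3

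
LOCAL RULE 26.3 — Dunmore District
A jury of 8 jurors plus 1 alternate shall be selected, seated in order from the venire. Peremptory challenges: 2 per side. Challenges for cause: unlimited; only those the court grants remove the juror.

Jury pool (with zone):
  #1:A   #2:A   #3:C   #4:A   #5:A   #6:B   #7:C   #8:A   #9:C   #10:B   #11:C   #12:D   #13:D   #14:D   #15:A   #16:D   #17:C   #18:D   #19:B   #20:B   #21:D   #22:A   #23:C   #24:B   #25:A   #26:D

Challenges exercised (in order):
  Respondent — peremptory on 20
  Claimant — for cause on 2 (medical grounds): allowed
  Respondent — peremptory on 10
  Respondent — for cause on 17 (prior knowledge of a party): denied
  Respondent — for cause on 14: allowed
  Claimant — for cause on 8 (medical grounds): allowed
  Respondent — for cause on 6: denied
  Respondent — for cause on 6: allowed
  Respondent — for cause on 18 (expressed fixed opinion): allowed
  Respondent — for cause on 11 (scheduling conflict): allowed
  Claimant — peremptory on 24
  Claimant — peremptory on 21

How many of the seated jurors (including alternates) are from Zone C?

3

Removed: #2, #6, #8, #10, #11, #14, #18, #20, #21, #24.
Seated (9 incl. alternates): #1, #3, #4, #5, #7, #9, #12, #13, #15.
Of those, in Zone C: #3, #7, #9 → 3.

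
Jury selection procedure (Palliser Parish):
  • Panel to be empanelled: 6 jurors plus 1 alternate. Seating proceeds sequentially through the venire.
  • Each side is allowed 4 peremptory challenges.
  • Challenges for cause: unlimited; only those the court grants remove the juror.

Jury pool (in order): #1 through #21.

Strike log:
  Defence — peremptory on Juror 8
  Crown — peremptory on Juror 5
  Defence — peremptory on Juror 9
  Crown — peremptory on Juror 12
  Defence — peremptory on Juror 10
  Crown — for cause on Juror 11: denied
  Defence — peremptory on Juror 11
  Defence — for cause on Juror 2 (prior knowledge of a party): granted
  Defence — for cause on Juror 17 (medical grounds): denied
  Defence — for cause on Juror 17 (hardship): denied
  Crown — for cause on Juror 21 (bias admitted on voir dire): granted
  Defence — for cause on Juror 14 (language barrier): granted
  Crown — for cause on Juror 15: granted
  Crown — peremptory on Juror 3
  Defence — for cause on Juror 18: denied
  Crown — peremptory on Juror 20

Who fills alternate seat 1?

Removed: #2, #3, #5, #8, #9, #10, #11, #12, #14, #15, #20, #21. (#17, #18 stay — for-cause denied.)
Seating in order: seats 1–6 → #1, #4, #6, #7, #13, #16; alternates → #17.
So alternate 1 is #17.

17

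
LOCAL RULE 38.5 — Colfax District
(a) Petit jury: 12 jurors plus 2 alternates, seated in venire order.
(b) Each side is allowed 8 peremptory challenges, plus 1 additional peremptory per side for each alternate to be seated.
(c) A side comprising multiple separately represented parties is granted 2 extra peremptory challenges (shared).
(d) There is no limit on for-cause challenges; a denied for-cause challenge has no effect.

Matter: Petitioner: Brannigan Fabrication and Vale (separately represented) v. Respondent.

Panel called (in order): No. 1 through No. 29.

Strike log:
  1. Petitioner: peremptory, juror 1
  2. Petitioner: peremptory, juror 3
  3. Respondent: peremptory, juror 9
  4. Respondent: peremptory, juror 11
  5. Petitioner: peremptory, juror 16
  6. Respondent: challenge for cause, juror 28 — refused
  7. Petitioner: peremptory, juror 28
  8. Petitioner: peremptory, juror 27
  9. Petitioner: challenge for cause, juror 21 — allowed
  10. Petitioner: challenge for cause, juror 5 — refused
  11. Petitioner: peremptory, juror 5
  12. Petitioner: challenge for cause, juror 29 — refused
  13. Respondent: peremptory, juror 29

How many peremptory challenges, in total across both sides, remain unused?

Petitioner allotment: 8 base + 1 × 2 alternates + 2 multi-party = 12. Respondent allotment: 8 base + 1 × 2 alternates = 10.
Petitioner peremptories used: #1, #3, #16, #28, #27, #5 — 6 (for-cause on #21, #5, #29 don't count).
Respondent peremptories used: #9, #11, #29 — 3 (the for-cause on #28 doesn't count).
Remaining: (12 − 6) + (10 − 3) = 13.

13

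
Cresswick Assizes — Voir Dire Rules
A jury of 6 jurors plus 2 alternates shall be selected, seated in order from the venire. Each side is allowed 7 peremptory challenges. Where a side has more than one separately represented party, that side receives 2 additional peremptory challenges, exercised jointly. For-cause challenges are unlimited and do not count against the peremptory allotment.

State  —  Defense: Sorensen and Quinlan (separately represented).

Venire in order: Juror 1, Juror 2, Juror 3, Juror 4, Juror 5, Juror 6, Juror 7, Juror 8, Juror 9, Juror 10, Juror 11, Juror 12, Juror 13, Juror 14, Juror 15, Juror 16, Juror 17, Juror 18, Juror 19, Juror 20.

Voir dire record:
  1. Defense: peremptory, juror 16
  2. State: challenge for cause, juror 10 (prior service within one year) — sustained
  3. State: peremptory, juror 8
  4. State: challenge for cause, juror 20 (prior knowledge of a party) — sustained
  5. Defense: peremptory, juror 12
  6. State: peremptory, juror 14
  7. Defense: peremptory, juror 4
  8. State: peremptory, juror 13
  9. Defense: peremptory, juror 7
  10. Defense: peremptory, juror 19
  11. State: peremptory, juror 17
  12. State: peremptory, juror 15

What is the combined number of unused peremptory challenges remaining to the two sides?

State allotment: 7. Defense allotment: 7 base + 2 multi-party = 9.
State peremptories used: #8, #14, #13, #17, #15 — 5 (for-cause on #10, #20 don't count).
Defense peremptories used: #16, #12, #4, #7, #19 — 5.
Remaining: (7 − 5) + (9 − 5) = 6.

6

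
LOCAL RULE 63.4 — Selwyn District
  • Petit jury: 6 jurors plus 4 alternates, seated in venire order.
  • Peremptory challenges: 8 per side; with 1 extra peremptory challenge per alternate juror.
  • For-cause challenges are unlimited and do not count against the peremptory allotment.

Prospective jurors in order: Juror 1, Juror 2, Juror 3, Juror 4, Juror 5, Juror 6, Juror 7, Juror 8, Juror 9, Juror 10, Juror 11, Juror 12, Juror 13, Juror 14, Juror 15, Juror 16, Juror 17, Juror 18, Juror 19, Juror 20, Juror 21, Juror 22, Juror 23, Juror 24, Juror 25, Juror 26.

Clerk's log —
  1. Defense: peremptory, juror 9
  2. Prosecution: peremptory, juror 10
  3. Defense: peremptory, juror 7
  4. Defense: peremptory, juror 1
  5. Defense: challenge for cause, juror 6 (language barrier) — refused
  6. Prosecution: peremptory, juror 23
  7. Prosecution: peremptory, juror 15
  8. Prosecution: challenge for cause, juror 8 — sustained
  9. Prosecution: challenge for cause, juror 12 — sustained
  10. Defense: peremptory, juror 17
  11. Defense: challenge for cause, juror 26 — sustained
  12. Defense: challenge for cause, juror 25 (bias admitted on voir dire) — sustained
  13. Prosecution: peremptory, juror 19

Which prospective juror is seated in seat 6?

11

Removed: #1, #7, #8, #9, #10, #12, #15, #17, #19, #23, #25, #26. (#6 stays — for-cause denied.)
Seating in order: seats 1–6 → #2, #3, #4, #5, #6, #11; alternates → #13, #14, #16, #18.
So seat 6 is #11.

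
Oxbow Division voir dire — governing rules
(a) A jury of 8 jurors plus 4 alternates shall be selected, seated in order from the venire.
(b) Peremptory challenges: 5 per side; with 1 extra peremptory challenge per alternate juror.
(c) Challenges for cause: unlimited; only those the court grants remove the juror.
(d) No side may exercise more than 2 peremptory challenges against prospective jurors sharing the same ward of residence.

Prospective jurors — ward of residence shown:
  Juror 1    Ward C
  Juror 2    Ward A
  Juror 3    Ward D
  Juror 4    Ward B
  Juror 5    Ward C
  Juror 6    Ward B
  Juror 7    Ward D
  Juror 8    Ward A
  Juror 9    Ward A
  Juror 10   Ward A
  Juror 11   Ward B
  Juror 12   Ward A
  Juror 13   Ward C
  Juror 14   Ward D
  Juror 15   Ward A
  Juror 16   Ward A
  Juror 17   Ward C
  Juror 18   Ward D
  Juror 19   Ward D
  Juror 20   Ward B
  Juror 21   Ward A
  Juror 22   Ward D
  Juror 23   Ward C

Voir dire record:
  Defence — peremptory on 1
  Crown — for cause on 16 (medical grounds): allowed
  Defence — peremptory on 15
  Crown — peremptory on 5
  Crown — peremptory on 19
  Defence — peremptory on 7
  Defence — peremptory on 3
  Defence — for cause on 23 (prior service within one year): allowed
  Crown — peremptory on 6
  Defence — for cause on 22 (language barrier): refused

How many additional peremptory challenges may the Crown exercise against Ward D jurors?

Crown peremptories so far: #5, #19, #6 — 3 of 9 used, 6 left overall.
Against Ward D: #19 — 1 used; per-ward cap 2 leaves 1.
Binding limit: min(6, 1) = 1.

1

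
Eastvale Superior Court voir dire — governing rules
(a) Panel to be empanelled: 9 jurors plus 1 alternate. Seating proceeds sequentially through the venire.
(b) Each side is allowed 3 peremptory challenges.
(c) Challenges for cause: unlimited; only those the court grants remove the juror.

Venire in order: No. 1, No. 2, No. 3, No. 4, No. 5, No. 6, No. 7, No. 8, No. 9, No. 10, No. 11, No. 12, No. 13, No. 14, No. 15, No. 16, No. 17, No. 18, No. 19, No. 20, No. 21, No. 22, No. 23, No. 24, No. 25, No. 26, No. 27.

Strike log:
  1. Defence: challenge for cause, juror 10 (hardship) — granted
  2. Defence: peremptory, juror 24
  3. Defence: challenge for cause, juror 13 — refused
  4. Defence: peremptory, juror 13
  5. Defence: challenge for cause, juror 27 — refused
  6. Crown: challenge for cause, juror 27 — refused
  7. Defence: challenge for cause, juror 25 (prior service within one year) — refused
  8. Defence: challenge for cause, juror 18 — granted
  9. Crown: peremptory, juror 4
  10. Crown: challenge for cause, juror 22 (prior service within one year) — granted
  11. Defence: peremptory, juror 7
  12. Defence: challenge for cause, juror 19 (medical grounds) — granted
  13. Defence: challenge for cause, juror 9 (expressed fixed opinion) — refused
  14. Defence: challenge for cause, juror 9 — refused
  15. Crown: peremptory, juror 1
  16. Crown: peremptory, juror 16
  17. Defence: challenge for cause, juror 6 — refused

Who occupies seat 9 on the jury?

14

Removed: #1, #4, #7, #10, #13, #16, #18, #19, #22, #24. (#6, #9, #25, #27 stay — for-cause denied.)
Filling seats in venire order through position 9: #2, #3, #5, #6, #8, #9, #11, #12, #14.
So seat 9 is #14.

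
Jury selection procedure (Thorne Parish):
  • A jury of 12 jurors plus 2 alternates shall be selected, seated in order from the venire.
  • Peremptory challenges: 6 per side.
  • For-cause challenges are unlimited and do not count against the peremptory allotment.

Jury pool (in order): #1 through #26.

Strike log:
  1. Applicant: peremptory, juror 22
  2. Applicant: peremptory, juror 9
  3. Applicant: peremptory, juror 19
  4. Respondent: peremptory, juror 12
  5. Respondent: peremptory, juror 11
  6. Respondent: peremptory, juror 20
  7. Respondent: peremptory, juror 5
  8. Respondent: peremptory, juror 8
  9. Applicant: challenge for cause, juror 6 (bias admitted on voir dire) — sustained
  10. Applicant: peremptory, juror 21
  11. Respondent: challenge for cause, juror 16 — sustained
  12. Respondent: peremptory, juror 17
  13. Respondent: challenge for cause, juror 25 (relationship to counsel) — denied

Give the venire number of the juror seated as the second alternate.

Removed: #5, #6, #8, #9, #11, #12, #16, #17, #19, #20, #21, #22. (#25 stays — for-cause denied.)
Seating in order: seats 1–12 → #1, #2, #3, #4, #7, #10, #13, #14, #15, #18, #23, #24; alternates → #25, #26.
So alternate 2 is #26.

26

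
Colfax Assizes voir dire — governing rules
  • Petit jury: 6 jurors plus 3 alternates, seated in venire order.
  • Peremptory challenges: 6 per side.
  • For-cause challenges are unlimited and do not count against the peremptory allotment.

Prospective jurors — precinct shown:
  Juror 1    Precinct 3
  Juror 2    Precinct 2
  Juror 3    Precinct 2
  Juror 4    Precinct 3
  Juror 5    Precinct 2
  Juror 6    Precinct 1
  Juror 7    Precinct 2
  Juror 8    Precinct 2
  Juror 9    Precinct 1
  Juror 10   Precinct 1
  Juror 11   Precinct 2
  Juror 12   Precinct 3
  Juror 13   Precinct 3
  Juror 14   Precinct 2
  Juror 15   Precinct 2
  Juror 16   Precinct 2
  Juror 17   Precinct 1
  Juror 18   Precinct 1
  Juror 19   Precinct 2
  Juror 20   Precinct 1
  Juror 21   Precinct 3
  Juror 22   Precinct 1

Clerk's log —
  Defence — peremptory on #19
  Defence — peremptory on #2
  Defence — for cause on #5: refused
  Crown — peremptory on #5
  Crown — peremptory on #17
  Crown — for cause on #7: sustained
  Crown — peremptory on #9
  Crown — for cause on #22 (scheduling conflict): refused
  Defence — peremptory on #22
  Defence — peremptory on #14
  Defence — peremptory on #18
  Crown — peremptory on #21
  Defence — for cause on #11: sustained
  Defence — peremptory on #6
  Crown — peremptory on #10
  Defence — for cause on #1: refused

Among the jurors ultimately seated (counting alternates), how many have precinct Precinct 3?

Removed: #2, #5, #6, #7, #9, #10, #11, #14, #17, #18, #19, #21, #22.
Seated (9 incl. alternates): #1, #3, #4, #8, #12, #13, #15, #16, #20.
Of those, in Precinct 3: #1, #4, #12, #13 → 4.

4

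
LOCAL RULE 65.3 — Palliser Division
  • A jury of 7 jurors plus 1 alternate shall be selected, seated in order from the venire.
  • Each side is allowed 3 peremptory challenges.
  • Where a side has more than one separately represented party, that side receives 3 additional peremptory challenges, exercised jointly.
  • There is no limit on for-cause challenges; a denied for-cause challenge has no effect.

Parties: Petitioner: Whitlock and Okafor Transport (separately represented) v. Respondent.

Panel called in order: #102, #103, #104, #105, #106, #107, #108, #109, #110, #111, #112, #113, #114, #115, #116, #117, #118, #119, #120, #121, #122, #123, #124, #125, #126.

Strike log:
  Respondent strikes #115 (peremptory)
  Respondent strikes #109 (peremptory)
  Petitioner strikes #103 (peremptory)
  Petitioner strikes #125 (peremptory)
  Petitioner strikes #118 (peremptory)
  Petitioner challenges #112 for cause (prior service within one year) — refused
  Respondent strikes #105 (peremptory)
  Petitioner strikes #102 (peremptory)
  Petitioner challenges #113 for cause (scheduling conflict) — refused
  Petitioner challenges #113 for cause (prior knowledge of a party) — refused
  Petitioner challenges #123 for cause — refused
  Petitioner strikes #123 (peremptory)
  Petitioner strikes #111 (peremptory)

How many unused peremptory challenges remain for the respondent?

Respondent allotment: 3.
Respondent peremptories used: #115, #109, #105 — 3.
Remaining: 3 − 3 = 0.

0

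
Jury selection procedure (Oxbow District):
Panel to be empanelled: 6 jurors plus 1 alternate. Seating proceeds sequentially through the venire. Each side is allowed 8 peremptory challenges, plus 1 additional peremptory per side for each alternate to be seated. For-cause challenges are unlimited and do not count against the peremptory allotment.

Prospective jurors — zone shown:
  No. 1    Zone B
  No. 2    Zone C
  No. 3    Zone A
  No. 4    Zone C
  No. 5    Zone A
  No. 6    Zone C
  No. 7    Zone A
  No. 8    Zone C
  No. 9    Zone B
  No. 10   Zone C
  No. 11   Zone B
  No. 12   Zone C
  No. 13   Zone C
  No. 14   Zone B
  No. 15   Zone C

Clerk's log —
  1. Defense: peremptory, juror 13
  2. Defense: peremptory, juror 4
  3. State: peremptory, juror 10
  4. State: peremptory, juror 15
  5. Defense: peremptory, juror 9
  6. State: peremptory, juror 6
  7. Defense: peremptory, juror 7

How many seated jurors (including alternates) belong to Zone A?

Removed: #4, #6, #7, #9, #10, #13, #15.
Seated (7 incl. alternates): #1, #2, #3, #5, #8, #11, #12.
Of those, in Zone A: #3, #5 → 2.

2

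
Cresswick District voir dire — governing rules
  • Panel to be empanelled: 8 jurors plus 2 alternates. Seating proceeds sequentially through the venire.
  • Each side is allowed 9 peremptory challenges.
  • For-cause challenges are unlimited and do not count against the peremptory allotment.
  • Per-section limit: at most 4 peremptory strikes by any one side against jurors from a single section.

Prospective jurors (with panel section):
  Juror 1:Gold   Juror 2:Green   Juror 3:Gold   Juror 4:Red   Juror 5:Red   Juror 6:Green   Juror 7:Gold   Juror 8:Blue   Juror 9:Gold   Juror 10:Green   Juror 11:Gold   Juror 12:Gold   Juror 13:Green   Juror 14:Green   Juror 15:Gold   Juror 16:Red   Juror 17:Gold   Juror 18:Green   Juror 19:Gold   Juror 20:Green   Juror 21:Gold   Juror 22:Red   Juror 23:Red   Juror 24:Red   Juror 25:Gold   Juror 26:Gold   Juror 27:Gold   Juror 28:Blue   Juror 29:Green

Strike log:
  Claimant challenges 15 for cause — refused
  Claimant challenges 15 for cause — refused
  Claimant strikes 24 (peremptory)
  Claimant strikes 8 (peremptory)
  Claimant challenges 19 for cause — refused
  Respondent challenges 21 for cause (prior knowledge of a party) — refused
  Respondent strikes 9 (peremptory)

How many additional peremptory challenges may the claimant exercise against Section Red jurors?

3

Claimant peremptories so far: #24, #8 — 2 of 9 used, 7 left overall.
Against Section Red: #24 — 1 used; per-section cap 4 leaves 3.
Binding limit: min(7, 3) = 3.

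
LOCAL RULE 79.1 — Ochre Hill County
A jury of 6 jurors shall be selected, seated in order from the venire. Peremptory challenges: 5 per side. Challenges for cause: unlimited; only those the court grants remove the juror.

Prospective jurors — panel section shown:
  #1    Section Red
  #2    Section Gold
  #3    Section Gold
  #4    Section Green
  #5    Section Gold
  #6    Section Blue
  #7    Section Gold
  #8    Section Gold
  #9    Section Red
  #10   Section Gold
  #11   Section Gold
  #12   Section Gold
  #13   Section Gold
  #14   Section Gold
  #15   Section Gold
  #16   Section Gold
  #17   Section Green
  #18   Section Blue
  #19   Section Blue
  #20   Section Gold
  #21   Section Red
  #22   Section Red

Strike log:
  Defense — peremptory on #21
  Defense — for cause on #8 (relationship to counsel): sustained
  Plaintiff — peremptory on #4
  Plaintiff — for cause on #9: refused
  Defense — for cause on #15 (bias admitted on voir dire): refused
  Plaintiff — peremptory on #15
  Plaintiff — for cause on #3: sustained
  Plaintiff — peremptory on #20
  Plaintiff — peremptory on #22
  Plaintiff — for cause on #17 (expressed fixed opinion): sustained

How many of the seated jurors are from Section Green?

0

Removed: #3, #4, #8, #15, #17, #20, #21, #22.
Seated jurors 1–6: #1, #2, #5, #6, #7, #9.
None of those are in Section Green → 0.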